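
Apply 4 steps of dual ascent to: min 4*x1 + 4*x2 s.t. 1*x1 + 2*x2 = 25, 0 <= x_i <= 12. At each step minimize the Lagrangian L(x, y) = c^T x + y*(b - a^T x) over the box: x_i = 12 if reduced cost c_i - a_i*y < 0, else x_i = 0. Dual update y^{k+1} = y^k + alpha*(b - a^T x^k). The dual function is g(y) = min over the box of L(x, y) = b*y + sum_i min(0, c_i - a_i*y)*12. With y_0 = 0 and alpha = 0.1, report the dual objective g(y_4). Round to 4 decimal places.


Dual ascent for LP: min 4*x1 + 4*x2, 1*x1 + 2*x2 = 25, 0 <= x_i <= 12
Step 1: y^k = 0.0, reduced costs: (4.0, 4.0)
  x^k = (0.0, 0.0), subgradient = b - a^T x = 25.0
  y^{k+1} = 0.0 + 0.1*25.0 = 2.5
Step 2: y^k = 2.5, reduced costs: (1.5, -1.0)
  x^k = (0.0, 12.0), subgradient = b - a^T x = 1.0
  y^{k+1} = 2.5 + 0.1*1.0 = 2.6
Step 3: y^k = 2.6, reduced costs: (1.4, -1.2)
  x^k = (0.0, 12.0), subgradient = b - a^T x = 1.0
  y^{k+1} = 2.6 + 0.1*1.0 = 2.7
Step 4: y^k = 2.7, reduced costs: (1.3, -1.4)
  x^k = (0.0, 12.0), subgradient = b - a^T x = 1.0
  y^{k+1} = 2.7 + 0.1*1.0 = 2.8
Dual objective at y_4 = 2.8: reduced costs (1.2, -1.6), box minimizer x = (0.0, 12.0)
g(y_4) = b*y + (c1 - a1*y)*x1 + (c2 - a2*y)*x2 = 25*2.8 + 1.2*0.0 + (-1.6)*12.0 = 70.0 + 0.0 - 19.2 = 50.8


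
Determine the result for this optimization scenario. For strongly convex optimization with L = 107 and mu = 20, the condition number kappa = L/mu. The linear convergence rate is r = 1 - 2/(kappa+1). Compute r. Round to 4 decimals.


Step 1: Compute the condition number.
kappa = L/mu = 107/20 = 5.35
Step 2: Compute the convergence rate.
r = 1 - 2/(kappa + 1) = 1 - 2*mu/(L + mu) = (L - mu)/(L + mu) = 87/127 = 0.685


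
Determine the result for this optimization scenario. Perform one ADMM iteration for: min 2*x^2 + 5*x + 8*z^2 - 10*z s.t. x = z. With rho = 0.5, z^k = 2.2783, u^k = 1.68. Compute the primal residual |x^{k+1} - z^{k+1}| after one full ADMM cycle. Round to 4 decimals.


ADMM iteration with rho = 0.5, z^k = 2.2783, u^k = 1.68
Step 1: x-update.
Minimize 2*x^2 + 5*x + (0.5/2)*(x - 2.2783 + 1.68)^2
FOC: (2*2 + 0.5)*x = -5 + 0.5*(2.2783 - 1.68)
x^{k+1} = -1.0446
Step 2: z-update.
Minimize 8*z^2 - 10*z + (0.5/2)*(-1.0446 - z + 1.68)^2
FOC: (2*8 + 0.5)*z = 10 + 0.5*(-1.0446 + 1.68)
z^{k+1} = 0.6253
Step 3: u-update.
u^{k+1} = 1.68 - 1.0446 - 0.6253 = 0.0101
Step 4: Primal residual = |-1.0446 - 0.6253| = 1.6699


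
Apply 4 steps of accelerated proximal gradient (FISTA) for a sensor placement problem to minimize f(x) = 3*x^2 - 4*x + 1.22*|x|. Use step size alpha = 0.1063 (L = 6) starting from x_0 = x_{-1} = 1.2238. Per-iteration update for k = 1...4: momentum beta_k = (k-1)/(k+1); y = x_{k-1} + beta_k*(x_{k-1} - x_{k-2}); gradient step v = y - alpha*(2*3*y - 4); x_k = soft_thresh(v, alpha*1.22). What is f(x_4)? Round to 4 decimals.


FISTA on f(x) = 3*x^2 - 4*x + 1.22*|x|
L = 6, alpha = 0.1063
Iteration 1: beta = 0.0, y = 1.2238 + 0.0*(1.2238 - 1.2238) = 1.2238
  grad(y) = 3.3428, v = y - alpha*grad = 0.8685
  prox(v) = soft_thresh(0.8685, 0.1297) = 0.7388
Iteration 2: beta = 0.3333, y = 0.7388 + 0.3333*(0.7388 - 1.2238) = 0.5771
  grad(y) = -0.5374, v = y - alpha*grad = 0.6342
  prox(v) = soft_thresh(0.6342, 0.1297) = 0.5045
Iteration 3: beta = 0.5, y = 0.5045 + 0.5*(0.5045 - 0.7388) = 0.3874
  grad(y) = -1.6755, v = y - alpha*grad = 0.5655
  prox(v) = soft_thresh(0.5655, 0.1297) = 0.4358
Iteration 4: beta = 0.6, y = 0.4358 + 0.6*(0.4358 - 0.5045) = 0.3946
  grad(y) = -1.6323, v = y - alpha*grad = 0.5681
  prox(v) = soft_thresh(0.5681, 0.1297) = 0.4384
f(x_4) = 3*0.4384^2 - 4*0.4384 + 1.22*|0.4384| = -0.6422


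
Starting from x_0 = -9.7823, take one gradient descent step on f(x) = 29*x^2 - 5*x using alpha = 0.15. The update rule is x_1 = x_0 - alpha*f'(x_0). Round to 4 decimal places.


We compute the gradient at x_0 and apply the update.
f'(x) = 58*x - 5
f'(-9.7823) = 58*-9.7823 - 5 = -572.3734
x_1 = -9.7823 - 0.15*-572.3734 = 76.0737


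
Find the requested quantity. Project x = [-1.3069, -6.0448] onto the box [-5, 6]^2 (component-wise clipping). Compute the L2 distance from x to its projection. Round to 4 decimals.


Project each component onto [-5, 6].
clip(-1.3069) = -1.3069, clip(-6.0448) = -5.0
Projection = [-1.3069, -5.0]
Squared diffs: [0.0, 1.0916]
Distance = sqrt(1.0916) = 1.0448


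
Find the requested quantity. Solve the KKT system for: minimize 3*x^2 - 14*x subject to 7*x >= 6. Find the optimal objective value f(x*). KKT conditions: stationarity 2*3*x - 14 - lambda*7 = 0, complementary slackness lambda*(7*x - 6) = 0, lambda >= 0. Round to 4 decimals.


Step 1: Try lambda = 0 (constraint inactive).
Stationarity: 2*3*x - 14 = 0
x* = 14/(2*3) = 7/3 = 2.3333 (rounded; the exact value 7/3 is used below)
Check constraint: 7*2.3333 = 16.3331 >= 6 -- satisfied.
Step 2: Compute optimal value.
f(x*) = 3*(7/3)^2 - 14*(7/3) = -16.3333


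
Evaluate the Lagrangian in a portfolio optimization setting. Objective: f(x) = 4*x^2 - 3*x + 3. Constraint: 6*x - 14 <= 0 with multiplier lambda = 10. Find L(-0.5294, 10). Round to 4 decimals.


Step 1: Evaluate f(x).
f(-0.5294) = 4*(-0.5294)^2 - 3*(-0.5294) + 3 = 5.7093
Step 2: Evaluate g(x).
g(-0.5294) = 6*-0.5294 - 14 = -17.1764
Step 3: Compute Lagrangian.
L = 5.7093 + 10*-17.1764 = -166.0547


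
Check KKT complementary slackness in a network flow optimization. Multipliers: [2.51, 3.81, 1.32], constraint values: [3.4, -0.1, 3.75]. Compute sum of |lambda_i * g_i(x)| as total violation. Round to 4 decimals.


KKT complementary slackness check:
lambda_1 * g_1 = 2.51 * 3.4 = 8.534
lambda_2 * g_2 = 3.81 * -0.1 = -0.381
lambda_3 * g_3 = 1.32 * 3.75 = 4.95
Total violation = 8.534 + 0.381 + 4.95 = 13.865


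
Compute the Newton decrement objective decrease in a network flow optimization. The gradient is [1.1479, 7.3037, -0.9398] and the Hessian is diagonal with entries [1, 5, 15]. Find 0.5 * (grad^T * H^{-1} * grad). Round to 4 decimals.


Step 1: H is diagonal, so H^(-1) * g = [1.1479, 1.4607, -0.0627].
Step 2: g^T H^(-1) g = sum_i g_i^2 / H_ii
  = (1.1479)^2/1 + (7.3037)^2/5 + (-0.9398)^2/15
  = 1.3177 + 10.6688 + 0.0589 = 12.0454
Step 3: Objective decrease = 0.5 * g^T H^(-1) g = 6.0227


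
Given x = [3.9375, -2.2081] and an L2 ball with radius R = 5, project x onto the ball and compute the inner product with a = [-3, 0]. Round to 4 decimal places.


Step 1: Compute ||x|| (intermediates to 6 decimals).
||x|| = sqrt(3.9375^2 + (-2.2081)^2) = 4.514378
Step 2: Project.
Since ||x|| <= R, proj = x (no scaling needed).
proj(x) = [3.9375, -2.2081]
Step 3: Dot product.
a^T * proj(x) = -3*3.9375 + 0*(-2.2081) = -11.8125


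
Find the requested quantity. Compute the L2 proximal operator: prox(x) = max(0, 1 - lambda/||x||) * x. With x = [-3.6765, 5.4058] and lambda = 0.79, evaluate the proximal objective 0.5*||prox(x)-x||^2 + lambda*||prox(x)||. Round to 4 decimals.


Step 1: Compute ||x||.
||x|| = 6.5375
Step 2: Compute scaling factor.
scale = max(0, 1 - 0.79/6.5375) = 0.8792
Step 3: prox(x) = [-3.2322, 4.7526]
||prox(x)|| = 5.7475
Step 4: Proximal objective.
0.5*||prox-x||^2 = 0.3121
lambda*||prox|| = 4.5405
Total = 4.8526


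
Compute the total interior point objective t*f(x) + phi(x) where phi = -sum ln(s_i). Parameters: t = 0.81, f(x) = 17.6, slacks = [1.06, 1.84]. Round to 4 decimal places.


Step 1: Compute log-barrier.
ln values: [0.0583, 0.6098]
phi = -(0.0583 + 0.6098) = -0.668
Step 2: Compute augmented objective.
t*f(x) = 0.81*17.6 = 14.256
Total = 14.256 - 0.668 = 13.588


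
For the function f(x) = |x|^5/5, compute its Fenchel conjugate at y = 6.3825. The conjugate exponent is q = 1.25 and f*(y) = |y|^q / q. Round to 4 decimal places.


The conjugate exponent q satisfies 1/p + 1/q = 1.
p = 5, so q = 5/(5 - 1) = 1.25
|y|^q = 6.3825^1.25 = 10.1447
f*(6.3825) = 10.1447 / 1.25 = 8.1157


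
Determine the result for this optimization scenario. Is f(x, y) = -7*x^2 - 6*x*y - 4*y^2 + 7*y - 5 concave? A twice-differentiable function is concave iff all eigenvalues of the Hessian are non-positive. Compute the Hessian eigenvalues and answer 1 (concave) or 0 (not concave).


The Hessian of f(x,y) = -7*x^2 - 6*x*y - 4*y^2 + 7*y - 5 is:
H = [[-14, -6], [-6, -8]]
Trace = -14 - 8 = -22
Determinant = -14*-8 - (-6)^2 = 76
Discriminant = (-22)^2 - 4*76 = 180.0
Eigenvalues: lambda_1 = -17.7082, lambda_2 = -4.2918
The function is concave.

1


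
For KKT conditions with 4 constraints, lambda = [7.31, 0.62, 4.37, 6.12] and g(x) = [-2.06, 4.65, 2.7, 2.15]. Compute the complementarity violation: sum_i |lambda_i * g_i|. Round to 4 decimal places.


KKT complementary slackness check:
lambda_1 * g_1 = 7.31 * -2.06 = -15.0586
lambda_2 * g_2 = 0.62 * 4.65 = 2.883
lambda_3 * g_3 = 4.37 * 2.7 = 11.799
lambda_4 * g_4 = 6.12 * 2.15 = 13.158
Total violation = 15.0586 + 2.883 + 11.799 + 13.158 = 42.8986


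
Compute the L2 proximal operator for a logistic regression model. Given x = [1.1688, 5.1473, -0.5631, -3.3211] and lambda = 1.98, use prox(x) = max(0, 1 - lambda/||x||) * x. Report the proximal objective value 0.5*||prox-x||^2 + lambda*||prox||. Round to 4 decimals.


Step 1: Compute ||x||.
||x|| = 6.2616
Step 2: Compute scaling factor.
scale = max(0, 1 - 1.98/6.2616) = 0.6838
Step 3: prox(x) = [0.7992, 3.5197, -0.385, -2.2709]
||prox(x)|| = 4.2816
Step 4: Proximal objective.
0.5*||prox-x||^2 = 1.9602
lambda*||prox|| = 8.4776
Total = 10.4378


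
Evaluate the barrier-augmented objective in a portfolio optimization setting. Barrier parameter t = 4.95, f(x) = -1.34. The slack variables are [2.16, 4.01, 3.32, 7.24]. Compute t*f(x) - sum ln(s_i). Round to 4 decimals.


Step 1: Compute log-barrier.
ln values: [0.7701, 1.3888, 1.2, 1.9796]
phi = -(0.7701 + 1.3888 + 1.2 + 1.9796) = -5.3385
Step 2: Compute augmented objective.
t*f(x) = 4.95*-1.34 = -6.633
Total = -6.633 - 5.3385 = -11.9715


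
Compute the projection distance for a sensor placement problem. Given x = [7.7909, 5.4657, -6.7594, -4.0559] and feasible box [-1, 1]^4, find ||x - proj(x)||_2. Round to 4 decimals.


Project each component onto [-1, 1].
clip(7.7909) = 1.0, clip(5.4657) = 1.0, clip(-6.7594) = -1.0, clip(-4.0559) = -1.0
Projection = [1.0, 1.0, -1.0, -1.0]
Squared diffs: [46.1163, 19.9425, 33.1707, 9.3385]
Distance = sqrt(108.568) = 10.4196


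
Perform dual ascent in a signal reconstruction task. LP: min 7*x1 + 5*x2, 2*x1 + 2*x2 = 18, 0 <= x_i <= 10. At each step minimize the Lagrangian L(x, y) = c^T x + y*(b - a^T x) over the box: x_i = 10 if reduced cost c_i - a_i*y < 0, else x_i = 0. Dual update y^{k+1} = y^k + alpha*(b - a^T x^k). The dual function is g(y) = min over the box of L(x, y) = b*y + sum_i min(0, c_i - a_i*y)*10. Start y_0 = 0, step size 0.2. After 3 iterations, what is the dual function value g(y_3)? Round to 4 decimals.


Dual ascent for LP: min 7*x1 + 5*x2, 2*x1 + 2*x2 = 18, 0 <= x_i <= 10
Step 1: y^k = 0.0, reduced costs: (7.0, 5.0)
  x^k = (0.0, 0.0), subgradient = b - a^T x = 18.0
  y^{k+1} = 0.0 + 0.2*18.0 = 3.6
Step 2: y^k = 3.6, reduced costs: (-0.2, -2.2)
  x^k = (10.0, 10.0), subgradient = b - a^T x = -22.0
  y^{k+1} = 3.6 + 0.2*-22.0 = -0.8
Step 3: y^k = -0.8, reduced costs: (8.6, 6.6)
  x^k = (0.0, 0.0), subgradient = b - a^T x = 18.0
  y^{k+1} = -0.8 + 0.2*18.0 = 2.8
Dual objective at y_3 = 2.8: reduced costs (1.4, -0.6), box minimizer x = (0.0, 10.0)
g(y_3) = b*y + (c1 - a1*y)*x1 + (c2 - a2*y)*x2 = 18*2.8 + 1.4*0.0 + (-0.6)*10.0 = 50.4 + 0.0 - 6.0 = 44.4


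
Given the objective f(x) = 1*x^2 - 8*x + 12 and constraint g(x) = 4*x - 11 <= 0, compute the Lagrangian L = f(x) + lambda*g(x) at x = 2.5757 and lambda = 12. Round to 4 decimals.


Step 1: Evaluate f(x).
f(2.5757) = 1*2.5757^2 - 8*2.5757 + 12 = -1.9714
Step 2: Evaluate g(x).
g(2.5757) = 4*2.5757 - 11 = -0.6972
Step 3: Compute Lagrangian.
L = -1.9714 + 12*-0.6972 = -10.3378


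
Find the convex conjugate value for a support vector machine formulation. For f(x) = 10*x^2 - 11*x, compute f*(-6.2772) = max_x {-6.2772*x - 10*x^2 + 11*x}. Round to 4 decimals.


f*(y) = sup_x {y*x - a*x^2 - b*x} = sup_x {(y-b)*x - a*x^2}
FOC: (y - b) - 2a*x = 0 => x* = (y - b)/(2a)
x* = (-6.2772 + 11)/(2*10) = 0.2361
f*(-6.2772) = (y-b)^2/(4a) = (-6.2772 + 11)^2/(4*10)
= 22.3048/40 = 0.5576


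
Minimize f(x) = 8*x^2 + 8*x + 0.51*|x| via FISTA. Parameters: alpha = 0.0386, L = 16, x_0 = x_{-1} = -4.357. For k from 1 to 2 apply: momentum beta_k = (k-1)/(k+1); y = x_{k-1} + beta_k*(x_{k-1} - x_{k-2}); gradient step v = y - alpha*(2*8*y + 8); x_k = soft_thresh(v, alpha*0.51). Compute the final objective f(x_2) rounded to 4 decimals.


FISTA on f(x) = 8*x^2 + 8*x + 0.51*|x|
L = 16, alpha = 0.0386
Iteration 1: beta = 0.0, y = -4.357 + 0.0*(-4.357 + 4.357) = -4.357
  grad(y) = -61.712, v = y - alpha*grad = -1.9749
  prox(v) = soft_thresh(-1.9749, 0.0197) = -1.9552
Iteration 2: beta = 0.3333, y = -1.9552 + 0.3333*(-1.9552 + 4.357) = -1.1546
  grad(y) = -10.4743, v = y - alpha*grad = -0.7503
  prox(v) = soft_thresh(-0.7503, 0.0197) = -0.7306
f(x_2) = 8*(-0.7306)^2 + 8*(-0.7306) + 0.51*|-0.7306| = -1.2018


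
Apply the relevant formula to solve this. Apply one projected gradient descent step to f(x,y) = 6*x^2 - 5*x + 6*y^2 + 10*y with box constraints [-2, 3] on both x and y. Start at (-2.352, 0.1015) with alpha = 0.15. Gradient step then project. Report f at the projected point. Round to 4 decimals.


Step 1: Compute gradient at (-2.352, 0.1015).
grad_x = 2*6*-2.352 - 5 = -33.224
grad_y = 2*6*0.1015 + 10 = 11.218
Step 2: Gradient step.
x_raw = -2.352 - 0.15*-33.224 = 2.6316
y_raw = 0.1015 - 0.15*11.218 = -1.5812
Step 3: Project onto [-2, 3].
x_proj = clip(2.6316) = 2.6316
y_proj = clip(-1.5812) = -1.5812
Step 4: Evaluate f.
f(2.6316, -1.5812) = 27.5831


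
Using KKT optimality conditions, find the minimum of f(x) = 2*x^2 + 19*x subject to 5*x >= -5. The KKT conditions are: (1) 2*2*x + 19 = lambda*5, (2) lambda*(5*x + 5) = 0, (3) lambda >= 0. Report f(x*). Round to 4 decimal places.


Step 1: Try lambda = 0 (constraint inactive).
x_unc = -19/(2*2) = -4.75
Check: 5*-4.75 = -23.75 < -5 -- violated!
Step 2: Constraint must be active: 5*x = -5
x* = -5/5 = -1.0
lambda = (2*2*(-1.0) + 19)/5 = 3.0
Step 3: Compute optimal value.
f(x*) = 2*(-1.0)^2 + 19*(-1.0) = -17.0


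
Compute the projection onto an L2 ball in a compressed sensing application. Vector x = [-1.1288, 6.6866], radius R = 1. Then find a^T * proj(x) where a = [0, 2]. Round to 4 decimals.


Step 1: Compute ||x|| (intermediates to 6 decimals).
||x|| = sqrt((-1.1288)^2 + 6.6866^2) = 6.78121
Step 2: Project.
Since ||x|| > R, scale = R/||x|| = 1/6.78121 = 0.147466, proj(x) = scale * x
proj(x) = [-0.16646, 0.986046]
Step 3: Dot product.
a^T * proj(x) = 0*(-0.16646) + 2*0.986046 = 1.9721


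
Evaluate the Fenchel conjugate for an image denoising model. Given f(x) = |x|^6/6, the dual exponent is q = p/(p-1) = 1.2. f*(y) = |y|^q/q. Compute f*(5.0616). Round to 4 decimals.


The conjugate exponent q satisfies 1/p + 1/q = 1.
p = 6, so q = 6/(6 - 1) = 1.2
|y|^q = 5.0616^1.2 = 7.0008
f*(5.0616) = 7.0008 / 1.2 = 5.834


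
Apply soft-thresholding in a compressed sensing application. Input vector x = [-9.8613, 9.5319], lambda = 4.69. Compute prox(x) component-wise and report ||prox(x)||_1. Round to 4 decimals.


Soft-thresholding with lambda = 4.69:
prox(-9.8613) = sign(-9.8613)*max(|-9.8613| - 4.69, 0) = -5.1713
prox(9.5319) = sign(9.5319)*max(|9.5319| - 4.69, 0) = 4.8419
prox(x) = [-5.1713, 4.8419]
||prox(x)||_1 = 5.1713 + 4.8419 = 10.0132


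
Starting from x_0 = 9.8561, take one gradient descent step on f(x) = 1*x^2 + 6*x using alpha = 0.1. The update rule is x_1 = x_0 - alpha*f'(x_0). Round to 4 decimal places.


We compute the gradient at x_0 and apply the update.
f'(x) = 2*x + 6
f'(9.8561) = 2*9.8561 + 6 = 25.7122
x_1 = 9.8561 - 0.1*25.7122 = 7.2849


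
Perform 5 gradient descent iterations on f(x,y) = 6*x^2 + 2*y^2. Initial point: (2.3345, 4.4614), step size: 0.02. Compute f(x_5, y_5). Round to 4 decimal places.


Gradient descent on f(x,y) = 6*x^2 + 2*y^2.
Starting point: (2.3345, 4.4614), alpha = 0.02
Step 1: grad_x = 2*6*2.3345 = 28.014, grad_y = 2*2*4.4614 = 17.8456
  x_1 = 2.3345 - 0.02*28.014 = 1.7742
  y_1 = 4.4614 - 0.02*17.8456 = 4.1045
Step 2: grad_x = 2*6*1.7742 = 21.2906, grad_y = 2*2*4.1045 = 16.418
  x_2 = 1.7742 - 0.02*21.2906 = 1.3484
  y_2 = 4.1045 - 0.02*16.418 = 3.7761
Step 3: grad_x = 2*6*1.3484 = 16.1809, grad_y = 2*2*3.7761 = 15.1045
  x_3 = 1.3484 - 0.02*16.1809 = 1.0248
  y_3 = 3.7761 - 0.02*15.1045 = 3.474
Step 4: grad_x = 2*6*1.0248 = 12.2975, grad_y = 2*2*3.474 = 13.8962
  x_4 = 1.0248 - 0.02*12.2975 = 0.7788
  y_4 = 3.474 - 0.02*13.8962 = 3.1961
Step 5: grad_x = 2*6*0.7788 = 9.3461, grad_y = 2*2*3.1961 = 12.7845
  x_5 = 0.7788 - 0.02*9.3461 = 0.5919
  y_5 = 3.1961 - 0.02*12.7845 = 2.9404
f(0.5919, 2.9404) = 6*0.5919^2 + 2*2.9404^2 = 19.3944


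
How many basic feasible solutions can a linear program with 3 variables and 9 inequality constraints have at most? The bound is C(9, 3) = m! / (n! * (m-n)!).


Each vertex corresponds to some choice of n active constraints out of m, so the number of vertices is at most C(m, n) = m! / (n!(m-n)!).
m = 9, n = 3
Numerator: 9 * 8 * 7
Denominator: 3! = 6
C(9, 3) = 84


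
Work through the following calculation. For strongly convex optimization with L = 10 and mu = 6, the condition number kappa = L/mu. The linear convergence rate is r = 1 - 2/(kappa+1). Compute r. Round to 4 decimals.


Step 1: Compute the condition number.
kappa = L/mu = 10/6 = 1.6667
Step 2: Compute the convergence rate.
r = 1 - 2/(kappa + 1) = 1 - 2*mu/(L + mu) = (L - mu)/(L + mu) = 4/16 = 0.25


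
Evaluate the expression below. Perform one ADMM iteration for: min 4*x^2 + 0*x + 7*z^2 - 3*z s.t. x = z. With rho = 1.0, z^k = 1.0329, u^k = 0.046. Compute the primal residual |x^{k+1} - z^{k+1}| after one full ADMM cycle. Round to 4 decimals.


ADMM iteration with rho = 1.0, z^k = 1.0329, u^k = 0.046
Step 1: x-update.
Minimize 4*x^2 + 0*x + (1.0/2)*(x - 1.0329 + 0.046)^2
FOC: (2*4 + 1.0)*x = 0 + 1.0*(1.0329 - 0.046)
x^{k+1} = 0.1097
Step 2: z-update.
Minimize 7*z^2 - 3*z + (1.0/2)*(0.1097 - z + 0.046)^2
FOC: (2*7 + 1.0)*z = 3 + 1.0*(0.1097 + 0.046)
z^{k+1} = 0.2104
Step 3: u-update.
u^{k+1} = 0.046 + 0.1097 - 0.2104 = -0.0547
Step 4: Primal residual = |0.1097 - 0.2104| = 0.1007


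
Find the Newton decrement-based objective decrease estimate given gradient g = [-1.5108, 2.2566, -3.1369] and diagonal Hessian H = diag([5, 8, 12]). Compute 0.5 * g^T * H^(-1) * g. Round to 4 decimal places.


Step 1: H is diagonal, so H^(-1) * g = [-0.3022, 0.2821, -0.2614].
Step 2: g^T H^(-1) g = sum_i g_i^2 / H_ii
  = (-1.5108)^2/5 + (2.2566)^2/8 + (-3.1369)^2/12
  = 0.4565 + 0.6365 + 0.82 = 1.913
Step 3: Objective decrease = 0.5 * g^T H^(-1) g = 0.9565


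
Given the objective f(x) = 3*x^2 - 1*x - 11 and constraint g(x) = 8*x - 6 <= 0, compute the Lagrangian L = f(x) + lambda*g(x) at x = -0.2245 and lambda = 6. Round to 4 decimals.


Step 1: Evaluate f(x).
f(-0.2245) = 3*(-0.2245)^2 - 1*(-0.2245) - 11 = -10.6243
Step 2: Evaluate g(x).
g(-0.2245) = 8*-0.2245 - 6 = -7.796
Step 3: Compute Lagrangian.
L = -10.6243 + 6*-7.796 = -57.4003


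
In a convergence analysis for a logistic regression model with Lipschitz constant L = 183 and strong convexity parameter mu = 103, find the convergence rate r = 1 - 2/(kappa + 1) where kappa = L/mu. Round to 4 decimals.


Step 1: Compute the condition number.
kappa = L/mu = 183/103 = 1.7767
Step 2: Compute the convergence rate.
r = 1 - 2/(kappa + 1) = 1 - 2*mu/(L + mu) = (L - mu)/(L + mu) = 80/286 = 0.2797


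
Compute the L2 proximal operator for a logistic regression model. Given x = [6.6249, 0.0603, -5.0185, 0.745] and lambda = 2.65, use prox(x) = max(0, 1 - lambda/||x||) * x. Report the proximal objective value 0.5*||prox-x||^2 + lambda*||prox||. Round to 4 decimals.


Step 1: Compute ||x||.
||x|| = 8.3447
Step 2: Compute scaling factor.
scale = max(0, 1 - 2.65/8.3447) = 0.6824
Step 3: prox(x) = [4.521, 0.0412, -3.4248, 0.5084]
||prox(x)|| = 5.6947
Step 4: Proximal objective.
0.5*||prox-x||^2 = 3.5113
lambda*||prox|| = 15.091
Total = 18.6021


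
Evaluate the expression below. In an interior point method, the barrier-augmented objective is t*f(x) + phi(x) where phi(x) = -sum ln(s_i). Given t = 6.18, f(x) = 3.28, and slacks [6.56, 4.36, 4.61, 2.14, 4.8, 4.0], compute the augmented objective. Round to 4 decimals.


Step 1: Compute log-barrier.
ln values: [1.881, 1.4725, 1.5282, 0.7608, 1.5686, 1.3863]
phi = -(1.881 + 1.4725 + 1.5282 + 0.7608 + 1.5686 + 1.3863) = -8.5974
Step 2: Compute augmented objective.
t*f(x) = 6.18*3.28 = 20.2704
Total = 20.2704 - 8.5974 = 11.673


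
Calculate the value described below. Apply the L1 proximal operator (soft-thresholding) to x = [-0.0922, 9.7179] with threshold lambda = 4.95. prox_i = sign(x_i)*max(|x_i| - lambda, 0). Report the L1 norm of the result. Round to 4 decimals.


Soft-thresholding with lambda = 4.95:
prox(-0.0922) = sign(-0.0922)*max(|-0.0922| - 4.95, 0) = 0.0
prox(9.7179) = sign(9.7179)*max(|9.7179| - 4.95, 0) = 4.7679
prox(x) = [0.0, 4.7679]
||prox(x)||_1 = 0.0 + 4.7679 = 4.7679


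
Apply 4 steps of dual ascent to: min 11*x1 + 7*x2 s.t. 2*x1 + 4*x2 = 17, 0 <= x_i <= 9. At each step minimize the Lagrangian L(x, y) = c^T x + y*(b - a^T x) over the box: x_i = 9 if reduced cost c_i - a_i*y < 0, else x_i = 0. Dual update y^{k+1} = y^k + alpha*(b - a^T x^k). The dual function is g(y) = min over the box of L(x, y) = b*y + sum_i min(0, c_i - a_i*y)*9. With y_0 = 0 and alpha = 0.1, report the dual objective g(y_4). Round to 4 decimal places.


Dual ascent for LP: min 11*x1 + 7*x2, 2*x1 + 4*x2 = 17, 0 <= x_i <= 9
Step 1: y^k = 0.0, reduced costs: (11.0, 7.0)
  x^k = (0.0, 0.0), subgradient = b - a^T x = 17.0
  y^{k+1} = 0.0 + 0.1*17.0 = 1.7
Step 2: y^k = 1.7, reduced costs: (7.6, 0.2)
  x^k = (0.0, 0.0), subgradient = b - a^T x = 17.0
  y^{k+1} = 1.7 + 0.1*17.0 = 3.4
Step 3: y^k = 3.4, reduced costs: (4.2, -6.6)
  x^k = (0.0, 9.0), subgradient = b - a^T x = -19.0
  y^{k+1} = 3.4 + 0.1*-19.0 = 1.5
Step 4: y^k = 1.5, reduced costs: (8.0, 1.0)
  x^k = (0.0, 0.0), subgradient = b - a^T x = 17.0
  y^{k+1} = 1.5 + 0.1*17.0 = 3.2
Dual objective at y_4 = 3.2: reduced costs (4.6, -5.8), box minimizer x = (0.0, 9.0)
g(y_4) = b*y + (c1 - a1*y)*x1 + (c2 - a2*y)*x2 = 17*3.2 + 4.6*0.0 + (-5.8)*9.0 = 54.4 + 0.0 - 52.2 = 2.2


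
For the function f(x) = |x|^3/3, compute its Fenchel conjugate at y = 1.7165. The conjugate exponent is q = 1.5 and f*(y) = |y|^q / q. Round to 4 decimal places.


The conjugate exponent q satisfies 1/p + 1/q = 1.
p = 3, so q = 3/(3 - 1) = 1.5
|y|^q = 1.7165^1.5 = 2.2489
f*(1.7165) = 2.2489 / 1.5 = 1.4993


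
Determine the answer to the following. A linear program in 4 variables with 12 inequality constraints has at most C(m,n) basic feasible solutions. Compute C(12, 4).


Each vertex corresponds to some choice of n active constraints out of m, so the number of vertices is at most C(m, n) = m! / (n!(m-n)!).
m = 12, n = 4
Numerator: 12 * 11 * 10 * 9
Denominator: 4! = 24
C(12, 4) = 495


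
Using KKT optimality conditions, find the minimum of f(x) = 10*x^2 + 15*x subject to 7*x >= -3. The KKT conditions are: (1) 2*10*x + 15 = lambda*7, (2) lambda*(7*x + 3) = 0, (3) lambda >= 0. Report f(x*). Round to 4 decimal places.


Step 1: Try lambda = 0 (constraint inactive).
x_unc = -15/(2*10) = -0.75
Check: 7*-0.75 = -5.25 < -3 -- violated!
Step 2: Constraint must be active: 7*x = -3
x* = -3/7 = -0.4286 (rounded; the exact value -3/7 is used below)
lambda = (2*10*(-3/7) + 15)/7 = 0.9184
Step 3: Compute optimal value.
f(x*) = 10*(-3/7)^2 + 15*(-3/7) = -4.5918


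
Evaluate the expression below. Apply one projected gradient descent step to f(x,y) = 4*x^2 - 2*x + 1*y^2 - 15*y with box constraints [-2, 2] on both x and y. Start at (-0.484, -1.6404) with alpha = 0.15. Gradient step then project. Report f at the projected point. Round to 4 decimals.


Step 1: Compute gradient at (-0.484, -1.6404).
grad_x = 2*4*-0.484 - 2 = -5.872
grad_y = 2*1*-1.6404 - 15 = -18.2808
Step 2: Gradient step.
x_raw = -0.484 - 0.15*-5.872 = 0.3968
y_raw = -1.6404 - 0.15*-18.2808 = 1.1017
Step 3: Project onto [-2, 2].
x_proj = clip(0.3968) = 0.3968
y_proj = clip(1.1017) = 1.1017
Step 4: Evaluate f.
f(0.3968, 1.1017) = -15.4758


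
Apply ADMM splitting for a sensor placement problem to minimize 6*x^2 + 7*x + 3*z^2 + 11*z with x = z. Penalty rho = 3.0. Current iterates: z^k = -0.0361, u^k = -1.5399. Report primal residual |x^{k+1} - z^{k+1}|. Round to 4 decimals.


ADMM iteration with rho = 3.0, z^k = -0.0361, u^k = -1.5399
Step 1: x-update.
Minimize 6*x^2 + 7*x + (3.0/2)*(x + 0.0361 - 1.5399)^2
FOC: (2*6 + 3.0)*x = -7 + 3.0*(-0.0361 + 1.5399)
x^{k+1} = -0.1659
Step 2: z-update.
Minimize 3*z^2 + 11*z + (3.0/2)*(-0.1659 - z - 1.5399)^2
FOC: (2*3 + 3.0)*z = -11 + 3.0*(-0.1659 - 1.5399)
z^{k+1} = -1.7908
Step 3: u-update.
u^{k+1} = -1.5399 - 0.1659 + 1.7908 = 0.085
Step 4: Primal residual = |-0.1659 + 1.7908| = 1.6249


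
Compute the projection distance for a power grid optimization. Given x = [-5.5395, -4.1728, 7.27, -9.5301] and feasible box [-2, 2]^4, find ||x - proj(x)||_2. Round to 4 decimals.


Project each component onto [-2, 2].
clip(-5.5395) = -2.0, clip(-4.1728) = -2.0, clip(7.27) = 2.0, clip(-9.5301) = -2.0
Projection = [-2.0, -2.0, 2.0, -2.0]
Squared diffs: [12.5281, 4.7211, 27.7729, 56.7024]
Distance = sqrt(101.7245) = 10.0859


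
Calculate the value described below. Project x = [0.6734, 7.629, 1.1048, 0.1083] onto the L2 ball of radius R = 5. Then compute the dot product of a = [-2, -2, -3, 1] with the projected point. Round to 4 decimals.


Step 1: Compute ||x|| (intermediates to 6 decimals).
||x|| = sqrt(0.6734^2 + 7.629^2 + 1.1048^2 + 0.1083^2) = 7.738696
Step 2: Project.
Since ||x|| > R, scale = R/||x|| = 5/7.738696 = 0.646104, proj(x) = scale * x
proj(x) = [0.435086, 4.929127, 0.713816, 0.069973]
Step 3: Dot product.
a^T * proj(x) = -2*0.435086 - 2*4.929127 - 3*0.713816 + 1*0.069973 = -12.7999


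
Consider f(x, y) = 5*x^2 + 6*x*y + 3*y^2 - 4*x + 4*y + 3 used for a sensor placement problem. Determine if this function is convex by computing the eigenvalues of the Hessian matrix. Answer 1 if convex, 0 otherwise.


The Hessian of f(x,y) = 5*x^2 + 6*x*y + 3*y^2 - 4*x + 4*y + 3 is:
H = [[10, 6], [6, 6]]
Trace = 10 + 6 = 16
Determinant = 10*6 - (6)^2 = 24
Discriminant = (16)^2 - 4*24 = 160.0
Eigenvalues: lambda_1 = 1.6754, lambda_2 = 14.3246
The function is convex.

1


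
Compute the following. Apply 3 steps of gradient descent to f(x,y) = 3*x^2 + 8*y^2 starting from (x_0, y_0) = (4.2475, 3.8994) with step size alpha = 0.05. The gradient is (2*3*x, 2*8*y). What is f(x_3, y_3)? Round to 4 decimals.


Gradient descent on f(x,y) = 3*x^2 + 8*y^2.
Starting point: (4.2475, 3.8994), alpha = 0.05
Step 1: grad_x = 2*3*4.2475 = 25.485, grad_y = 2*8*3.8994 = 62.3904
  x_1 = 4.2475 - 0.05*25.485 = 2.9733
  y_1 = 3.8994 - 0.05*62.3904 = 0.7799
Step 2: grad_x = 2*3*2.9733 = 17.8395, grad_y = 2*8*0.7799 = 12.4781
  x_2 = 2.9733 - 0.05*17.8395 = 2.0813
  y_2 = 0.7799 - 0.05*12.4781 = 0.156
Step 3: grad_x = 2*3*2.0813 = 12.4877, grad_y = 2*8*0.156 = 2.4956
  x_3 = 2.0813 - 0.05*12.4877 = 1.4569
  y_3 = 0.156 - 0.05*2.4956 = 0.0312
f(1.4569, 0.0312) = 3*1.4569^2 + 8*0.0312^2 = 6.3754


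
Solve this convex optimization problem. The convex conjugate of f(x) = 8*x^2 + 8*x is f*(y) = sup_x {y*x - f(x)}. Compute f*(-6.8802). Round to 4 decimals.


f*(y) = sup_x {y*x - a*x^2 - b*x} = sup_x {(y-b)*x - a*x^2}
FOC: (y - b) - 2a*x = 0 => x* = (y - b)/(2a)
x* = (-6.8802 - 8)/(2*8) = -0.93
f*(-6.8802) = (y-b)^2/(4a) = (-6.8802 - 8)^2/(4*8)
= 221.4204/32 = 6.9194


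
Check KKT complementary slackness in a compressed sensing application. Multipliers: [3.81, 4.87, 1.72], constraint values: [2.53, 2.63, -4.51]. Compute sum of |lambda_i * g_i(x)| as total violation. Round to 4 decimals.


KKT complementary slackness check:
lambda_1 * g_1 = 3.81 * 2.53 = 9.6393
lambda_2 * g_2 = 4.87 * 2.63 = 12.8081
lambda_3 * g_3 = 1.72 * -4.51 = -7.7572
Total violation = 9.6393 + 12.8081 + 7.7572 = 30.2046


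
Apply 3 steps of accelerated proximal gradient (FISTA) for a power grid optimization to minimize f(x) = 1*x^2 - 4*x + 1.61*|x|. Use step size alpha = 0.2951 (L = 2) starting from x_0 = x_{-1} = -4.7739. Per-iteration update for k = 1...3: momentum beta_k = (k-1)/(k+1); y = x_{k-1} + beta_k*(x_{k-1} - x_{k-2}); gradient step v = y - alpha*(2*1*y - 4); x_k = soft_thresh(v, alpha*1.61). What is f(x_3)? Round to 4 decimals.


FISTA on f(x) = 1*x^2 - 4*x + 1.61*|x|
L = 2, alpha = 0.2951
Iteration 1: beta = 0.0, y = -4.7739 + 0.0*(-4.7739 + 4.7739) = -4.7739
  grad(y) = -13.5478, v = y - alpha*grad = -0.7759
  prox(v) = soft_thresh(-0.7759, 0.4751) = -0.3008
Iteration 2: beta = 0.3333, y = -0.3008 + 0.3333*(-0.3008 + 4.7739) = 1.1902
  grad(y) = -1.6196, v = y - alpha*grad = 1.6681
  prox(v) = soft_thresh(1.6681, 0.4751) = 1.193
Iteration 3: beta = 0.5, y = 1.193 + 0.5*(1.193 + 0.3008) = 1.94
  grad(y) = -0.1201, v = y - alpha*grad = 1.9754
  prox(v) = soft_thresh(1.9754, 0.4751) = 1.5003
f(x_3) = 1*1.5003^2 - 4*1.5003 + 1.61*|1.5003| = -1.3348


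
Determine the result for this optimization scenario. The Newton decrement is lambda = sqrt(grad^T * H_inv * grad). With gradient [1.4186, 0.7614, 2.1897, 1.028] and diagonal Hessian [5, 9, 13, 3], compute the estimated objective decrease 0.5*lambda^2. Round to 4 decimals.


Step 1: H is diagonal, so H^(-1) * g = [0.2837, 0.0846, 0.1684, 0.3427].
Step 2: g^T H^(-1) g = sum_i g_i^2 / H_ii
  = (1.4186)^2/5 + (0.7614)^2/9 + (2.1897)^2/13 + (1.028)^2/3
  = 0.4025 + 0.0644 + 0.3688 + 0.3523 = 1.188
Step 3: Objective decrease = 0.5 * g^T H^(-1) g = 0.594


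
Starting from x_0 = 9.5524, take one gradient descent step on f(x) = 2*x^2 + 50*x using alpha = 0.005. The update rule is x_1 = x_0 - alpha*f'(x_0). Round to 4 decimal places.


We compute the gradient at x_0 and apply the update.
f'(x) = 4*x + 50
f'(9.5524) = 4*9.5524 + 50 = 88.2096
x_1 = 9.5524 - 0.005*88.2096 = 9.1114


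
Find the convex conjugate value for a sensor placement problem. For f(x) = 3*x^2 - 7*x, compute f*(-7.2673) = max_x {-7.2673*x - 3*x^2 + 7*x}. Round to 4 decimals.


f*(y) = sup_x {y*x - a*x^2 - b*x} = sup_x {(y-b)*x - a*x^2}
FOC: (y - b) - 2a*x = 0 => x* = (y - b)/(2a)
x* = (-7.2673 + 7)/(2*3) = -0.0446
f*(-7.2673) = (y-b)^2/(4a) = (-7.2673 + 7)^2/(4*3)
= 0.0714/12 = 0.006


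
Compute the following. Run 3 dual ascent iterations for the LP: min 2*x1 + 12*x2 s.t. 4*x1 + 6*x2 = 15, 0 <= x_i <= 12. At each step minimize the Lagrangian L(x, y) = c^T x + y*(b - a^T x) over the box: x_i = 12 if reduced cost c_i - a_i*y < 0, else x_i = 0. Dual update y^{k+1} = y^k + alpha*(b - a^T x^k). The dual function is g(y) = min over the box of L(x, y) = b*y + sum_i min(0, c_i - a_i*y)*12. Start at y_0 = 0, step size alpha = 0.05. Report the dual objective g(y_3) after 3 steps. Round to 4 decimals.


Dual ascent for LP: min 2*x1 + 12*x2, 4*x1 + 6*x2 = 15, 0 <= x_i <= 12
Step 1: y^k = 0.0, reduced costs: (2.0, 12.0)
  x^k = (0.0, 0.0), subgradient = b - a^T x = 15.0
  y^{k+1} = 0.0 + 0.05*15.0 = 0.75
Step 2: y^k = 0.75, reduced costs: (-1.0, 7.5)
  x^k = (12.0, 0.0), subgradient = b - a^T x = -33.0
  y^{k+1} = 0.75 + 0.05*-33.0 = -0.9
Step 3: y^k = -0.9, reduced costs: (5.6, 17.4)
  x^k = (0.0, 0.0), subgradient = b - a^T x = 15.0
  y^{k+1} = -0.9 + 0.05*15.0 = -0.15
Dual objective at y_3 = -0.15: reduced costs (2.6, 12.9), box minimizer x = (0.0, 0.0)
g(y_3) = b*y + (c1 - a1*y)*x1 + (c2 - a2*y)*x2 = 15*(-0.15) + 2.6*0.0 + 12.9*0.0 = -2.25 + 0.0 + 0.0 = -2.25


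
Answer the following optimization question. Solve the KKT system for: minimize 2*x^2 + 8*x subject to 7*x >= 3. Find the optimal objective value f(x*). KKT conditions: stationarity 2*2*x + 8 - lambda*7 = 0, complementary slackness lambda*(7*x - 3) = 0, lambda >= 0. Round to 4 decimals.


Step 1: Try lambda = 0 (constraint inactive).
x_unc = -8/(2*2) = -2.0
Check: 7*-2.0 = -14.0 < 3 -- violated!
Step 2: Constraint must be active: 7*x = 3
x* = 3/7 = 0.4286 (rounded; the exact value 3/7 is used below)
lambda = (2*2*(3/7) + 8)/7 = 1.3878
Step 3: Compute optimal value.
f(x*) = 2*(3/7)^2 + 8*(3/7) = 3.7959


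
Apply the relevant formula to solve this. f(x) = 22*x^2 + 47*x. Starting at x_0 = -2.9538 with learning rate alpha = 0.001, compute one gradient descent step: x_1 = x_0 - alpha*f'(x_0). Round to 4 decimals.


We compute the gradient at x_0 and apply the update.
f'(x) = 44*x + 47
f'(-2.9538) = 44*-2.9538 + 47 = -82.9672
x_1 = -2.9538 - 0.001*-82.9672 = -2.8708


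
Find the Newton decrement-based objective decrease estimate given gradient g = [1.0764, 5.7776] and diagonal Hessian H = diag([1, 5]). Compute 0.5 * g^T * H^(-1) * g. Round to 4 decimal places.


Step 1: H is diagonal, so H^(-1) * g = [1.0764, 1.1555].
Step 2: g^T H^(-1) g = sum_i g_i^2 / H_ii
  = (1.0764)^2/1 + (5.7776)^2/5
  = 1.1586 + 6.6761 = 7.8348
Step 3: Objective decrease = 0.5 * g^T H^(-1) g = 3.9174


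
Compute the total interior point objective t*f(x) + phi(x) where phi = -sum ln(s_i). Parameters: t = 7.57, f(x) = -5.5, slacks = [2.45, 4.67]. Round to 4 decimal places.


Step 1: Compute log-barrier.
ln values: [0.8961, 1.5412]
phi = -(0.8961 + 1.5412) = -2.4372
Step 2: Compute augmented objective.
t*f(x) = 7.57*-5.5 = -41.635
Total = -41.635 - 2.4372 = -44.0722


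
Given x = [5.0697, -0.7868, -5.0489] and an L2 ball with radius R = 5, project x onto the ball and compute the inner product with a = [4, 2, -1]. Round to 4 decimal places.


Step 1: Compute ||x|| (intermediates to 6 decimals).
||x|| = sqrt(5.0697^2 + (-0.7868)^2 + (-5.0489)^2) = 7.198076
Step 2: Project.
Since ||x|| > R, scale = R/||x|| = 5/7.198076 = 0.69463, proj(x) = scale * x
proj(x) = [3.521566, -0.546535, -3.507117]
Step 3: Dot product.
a^T * proj(x) = 4*3.521566 + 2*(-0.546535) - 1*(-3.507117) = 16.5003


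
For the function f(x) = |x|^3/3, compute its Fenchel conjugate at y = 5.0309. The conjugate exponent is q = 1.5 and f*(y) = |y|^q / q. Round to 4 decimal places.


The conjugate exponent q satisfies 1/p + 1/q = 1.
p = 3, so q = 3/(3 - 1) = 1.5
|y|^q = 5.0309^1.5 = 11.2841
f*(5.0309) = 11.2841 / 1.5 = 7.5228


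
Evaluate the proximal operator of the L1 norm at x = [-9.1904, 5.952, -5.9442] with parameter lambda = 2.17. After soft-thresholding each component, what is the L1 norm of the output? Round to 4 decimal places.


Soft-thresholding with lambda = 2.17:
prox(-9.1904) = sign(-9.1904)*max(|-9.1904| - 2.17, 0) = -7.0204
prox(5.952) = sign(5.952)*max(|5.952| - 2.17, 0) = 3.782
prox(-5.9442) = sign(-5.9442)*max(|-5.9442| - 2.17, 0) = -3.7742
prox(x) = [-7.0204, 3.782, -3.7742]
||prox(x)||_1 = 7.0204 + 3.782 + 3.7742 = 14.5766


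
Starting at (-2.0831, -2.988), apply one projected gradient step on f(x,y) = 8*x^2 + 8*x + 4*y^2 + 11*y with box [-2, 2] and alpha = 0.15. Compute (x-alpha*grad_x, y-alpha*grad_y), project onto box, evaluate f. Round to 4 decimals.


Step 1: Compute gradient at (-2.0831, -2.988).
grad_x = 2*8*-2.0831 + 8 = -25.3296
grad_y = 2*4*-2.988 + 11 = -12.904
Step 2: Gradient step.
x_raw = -2.0831 - 0.15*-25.3296 = 1.7163
y_raw = -2.988 - 0.15*-12.904 = -1.0524
Step 3: Project onto [-2, 2].
x_proj = clip(1.7163) = 1.7163
y_proj = clip(-1.0524) = -1.0524
Step 4: Evaluate f.
f(1.7163, -1.0524) = 30.1511


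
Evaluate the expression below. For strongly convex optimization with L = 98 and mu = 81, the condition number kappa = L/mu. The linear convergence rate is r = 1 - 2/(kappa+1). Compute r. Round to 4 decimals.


Step 1: Compute the condition number.
kappa = L/mu = 98/81 = 1.2099
Step 2: Compute the convergence rate.
r = 1 - 2/(kappa + 1) = 1 - 2*mu/(L + mu) = (L - mu)/(L + mu) = 17/179 = 0.095


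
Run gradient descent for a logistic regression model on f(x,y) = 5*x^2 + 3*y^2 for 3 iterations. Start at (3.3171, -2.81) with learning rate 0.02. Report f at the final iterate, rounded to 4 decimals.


Gradient descent on f(x,y) = 5*x^2 + 3*y^2.
Starting point: (3.3171, -2.81), alpha = 0.02
Step 1: grad_x = 2*5*3.3171 = 33.171, grad_y = 2*3*-2.81 = -16.86
  x_1 = 3.3171 - 0.02*33.171 = 2.6537
  y_1 = -2.81 - 0.02*-16.86 = -2.4728
Step 2: grad_x = 2*5*2.6537 = 26.5368, grad_y = 2*3*-2.4728 = -14.8368
  x_2 = 2.6537 - 0.02*26.5368 = 2.1229
  y_2 = -2.4728 - 0.02*-14.8368 = -2.1761
Step 3: grad_x = 2*5*2.1229 = 21.2294, grad_y = 2*3*-2.1761 = -13.0564
  x_3 = 2.1229 - 0.02*21.2294 = 1.6984
  y_3 = -2.1761 - 0.02*-13.0564 = -1.9149
f(1.6984, -1.9149) = 5*1.6984^2 + 3*(-1.9149)^2 = 25.423


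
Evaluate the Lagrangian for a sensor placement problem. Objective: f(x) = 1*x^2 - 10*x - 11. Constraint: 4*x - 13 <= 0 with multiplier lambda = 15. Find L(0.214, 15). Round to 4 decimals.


Step 1: Evaluate f(x).
f(0.214) = 1*0.214^2 - 10*0.214 - 11 = -13.0942
Step 2: Evaluate g(x).
g(0.214) = 4*0.214 - 13 = -12.144
Step 3: Compute Lagrangian.
L = -13.0942 + 15*-12.144 = -195.2542


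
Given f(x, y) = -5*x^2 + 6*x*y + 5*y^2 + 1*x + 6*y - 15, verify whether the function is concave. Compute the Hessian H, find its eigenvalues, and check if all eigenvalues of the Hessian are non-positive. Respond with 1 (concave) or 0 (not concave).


The Hessian of f(x,y) = -5*x^2 + 6*x*y + 5*y^2 + 1*x + 6*y - 15 is:
H = [[-10, 6], [6, 10]]
Trace = -10 + 10 = 0
Determinant = -10*10 - (6)^2 = -136
Discriminant = (0)^2 - 4*-136 = 544.0
Eigenvalues: lambda_1 = -11.6619, lambda_2 = 11.6619
The function is not concave.

0


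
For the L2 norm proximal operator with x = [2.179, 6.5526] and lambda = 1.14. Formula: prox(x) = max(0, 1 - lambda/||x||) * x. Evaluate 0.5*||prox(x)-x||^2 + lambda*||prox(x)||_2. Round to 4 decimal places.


Step 1: Compute ||x||.
||x|| = 6.9054
Step 2: Compute scaling factor.
scale = max(0, 1 - 1.14/6.9054) = 0.8349
Step 3: prox(x) = [1.8193, 5.4708]
||prox(x)|| = 5.7654
Step 4: Proximal objective.
0.5*||prox-x||^2 = 0.6498
lambda*||prox|| = 6.5726
Total = 7.2224


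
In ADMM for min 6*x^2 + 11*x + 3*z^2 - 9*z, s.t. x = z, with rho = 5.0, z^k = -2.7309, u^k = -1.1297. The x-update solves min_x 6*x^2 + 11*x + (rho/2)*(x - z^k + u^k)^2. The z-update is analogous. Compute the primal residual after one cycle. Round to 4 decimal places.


ADMM iteration with rho = 5.0, z^k = -2.7309, u^k = -1.1297
Step 1: x-update.
Minimize 6*x^2 + 11*x + (5.0/2)*(x + 2.7309 - 1.1297)^2
FOC: (2*6 + 5.0)*x = -11 + 5.0*(-2.7309 + 1.1297)
x^{k+1} = -1.118
Step 2: z-update.
Minimize 3*z^2 - 9*z + (5.0/2)*(-1.118 - z - 1.1297)^2
FOC: (2*3 + 5.0)*z = 9 + 5.0*(-1.118 - 1.1297)
z^{k+1} = -0.2035
Step 3: u-update.
u^{k+1} = -1.1297 - 1.118 + 0.2035 = -2.0442
Step 4: Primal residual = |-1.118 + 0.2035| = 0.9145


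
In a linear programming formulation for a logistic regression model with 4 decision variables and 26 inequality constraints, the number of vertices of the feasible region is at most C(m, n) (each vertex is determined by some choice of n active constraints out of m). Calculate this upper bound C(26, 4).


Each vertex corresponds to some choice of n active constraints out of m, so the number of vertices is at most C(m, n) = m! / (n!(m-n)!).
m = 26, n = 4
Numerator: 26 * 25 * 24 * 23
Denominator: 4! = 24
C(26, 4) = 14950


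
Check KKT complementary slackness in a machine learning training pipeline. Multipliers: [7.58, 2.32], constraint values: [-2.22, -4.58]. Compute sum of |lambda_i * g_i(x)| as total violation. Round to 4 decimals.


KKT complementary slackness check:
lambda_1 * g_1 = 7.58 * -2.22 = -16.8276
lambda_2 * g_2 = 2.32 * -4.58 = -10.6256
Total violation = 16.8276 + 10.6256 = 27.4532


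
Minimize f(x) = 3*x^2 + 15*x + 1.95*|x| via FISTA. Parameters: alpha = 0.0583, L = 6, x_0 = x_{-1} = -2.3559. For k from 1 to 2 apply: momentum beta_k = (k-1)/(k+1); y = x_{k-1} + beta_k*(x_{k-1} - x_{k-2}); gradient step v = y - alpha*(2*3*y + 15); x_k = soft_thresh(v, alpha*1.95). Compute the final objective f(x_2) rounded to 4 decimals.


FISTA on f(x) = 3*x^2 + 15*x + 1.95*|x|
L = 6, alpha = 0.0583
Iteration 1: beta = 0.0, y = -2.3559 + 0.0*(-2.3559 + 2.3559) = -2.3559
  grad(y) = 0.8646, v = y - alpha*grad = -2.4063
  prox(v) = soft_thresh(-2.4063, 0.1137) = -2.2926
Iteration 2: beta = 0.3333, y = -2.2926 + 0.3333*(-2.2926 + 2.3559) = -2.2715
  grad(y) = 1.3708, v = y - alpha*grad = -2.3514
  prox(v) = soft_thresh(-2.3514, 0.1137) = -2.2378
f(x_2) = 3*(-2.2378)^2 + 15*(-2.2378) + 1.95*|-2.2378| = -14.1801
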